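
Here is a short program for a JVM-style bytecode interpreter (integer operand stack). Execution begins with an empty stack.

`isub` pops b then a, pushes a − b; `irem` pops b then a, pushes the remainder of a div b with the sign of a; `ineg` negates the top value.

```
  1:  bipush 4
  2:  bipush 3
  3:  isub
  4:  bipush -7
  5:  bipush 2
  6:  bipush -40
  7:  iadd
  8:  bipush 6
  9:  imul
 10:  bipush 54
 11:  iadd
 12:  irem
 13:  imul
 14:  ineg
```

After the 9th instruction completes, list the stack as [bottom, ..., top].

bipush 4    [4]
bipush 3    [4, 3]
isub        [1]
bipush -7   [1, -7]
bipush 2    [1, -7, 2]
bipush -40  [1, -7, 2, -40]
iadd        [1, -7, -38]
bipush 6    [1, -7, -38, 6]
imul        [1, -7, -228]

[1, -7, -228]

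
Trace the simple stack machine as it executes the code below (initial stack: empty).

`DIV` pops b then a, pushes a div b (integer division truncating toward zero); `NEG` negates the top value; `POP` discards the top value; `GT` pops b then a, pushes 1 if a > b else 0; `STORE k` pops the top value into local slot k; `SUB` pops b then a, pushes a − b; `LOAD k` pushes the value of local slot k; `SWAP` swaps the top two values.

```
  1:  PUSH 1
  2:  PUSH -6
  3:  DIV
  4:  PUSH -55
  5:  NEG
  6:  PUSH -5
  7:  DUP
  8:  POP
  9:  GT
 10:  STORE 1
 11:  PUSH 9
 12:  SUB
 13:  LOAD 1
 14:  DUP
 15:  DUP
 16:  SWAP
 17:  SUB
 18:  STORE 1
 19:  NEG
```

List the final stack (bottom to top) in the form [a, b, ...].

PUSH 1   -> [1]
PUSH -6  -> [1, -6]
DIV      -> [0]
PUSH -55 -> [0, -55]
NEG      -> [0, 55]
PUSH -5  -> [0, 55, -5]
DUP      -> [0, 55, -5, -5]
POP      -> [0, 55, -5]
GT       -> [0, 1]
STORE 1  -> [0]
PUSH 9   -> [0, 9]
SUB      -> [-9]
LOAD 1   -> [-9, 1]
DUP      -> [-9, 1, 1]
DUP      -> [-9, 1, 1, 1]
SWAP     -> [-9, 1, 1, 1]
SUB      -> [-9, 1, 0]
STORE 1  -> [-9, 1]
NEG      -> [-9, -1]

[-9, -1]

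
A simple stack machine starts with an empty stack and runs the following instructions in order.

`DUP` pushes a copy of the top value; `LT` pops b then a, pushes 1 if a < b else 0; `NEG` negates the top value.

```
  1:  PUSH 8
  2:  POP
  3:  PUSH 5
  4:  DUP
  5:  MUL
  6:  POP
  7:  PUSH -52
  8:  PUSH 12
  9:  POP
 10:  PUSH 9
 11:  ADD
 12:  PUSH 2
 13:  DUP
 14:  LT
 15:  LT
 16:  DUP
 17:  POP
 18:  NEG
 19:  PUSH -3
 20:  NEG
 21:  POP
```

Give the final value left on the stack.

-1

PUSH 8   → [8]
POP      → []
PUSH 5   → [5]
DUP      → [5, 5]
MUL      → [25]
POP      → []
PUSH -52 → [-52]
PUSH 12  → [-52, 12]
POP      → [-52]
PUSH 9   → [-52, 9]
ADD      → [-43]
PUSH 2   → [-43, 2]
DUP      → [-43, 2, 2]
LT       → [-43, 0]
LT       → [1]
DUP      → [1, 1]
POP      → [1]
NEG      → [-1]
PUSH -3  → [-1, -3]
NEG      → [-1, 3]
POP      → [-1]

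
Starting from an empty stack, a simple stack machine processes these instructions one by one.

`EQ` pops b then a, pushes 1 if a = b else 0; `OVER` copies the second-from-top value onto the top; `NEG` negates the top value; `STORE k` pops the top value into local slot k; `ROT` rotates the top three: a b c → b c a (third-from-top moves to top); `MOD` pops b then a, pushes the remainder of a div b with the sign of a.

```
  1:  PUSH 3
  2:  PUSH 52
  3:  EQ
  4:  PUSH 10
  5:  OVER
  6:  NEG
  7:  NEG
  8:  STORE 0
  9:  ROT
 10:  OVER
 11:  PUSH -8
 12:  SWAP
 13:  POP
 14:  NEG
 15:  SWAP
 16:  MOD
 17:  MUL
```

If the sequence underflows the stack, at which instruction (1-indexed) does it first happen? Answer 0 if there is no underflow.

PUSH 3   3
PUSH 52  3 52
EQ       0
PUSH 10  0 10
OVER     0 10 0
NEG      0 10 0
NEG      0 10 0
STORE 0  0 10
ROT  — needs 3 operands, stack has 2 → underflow

9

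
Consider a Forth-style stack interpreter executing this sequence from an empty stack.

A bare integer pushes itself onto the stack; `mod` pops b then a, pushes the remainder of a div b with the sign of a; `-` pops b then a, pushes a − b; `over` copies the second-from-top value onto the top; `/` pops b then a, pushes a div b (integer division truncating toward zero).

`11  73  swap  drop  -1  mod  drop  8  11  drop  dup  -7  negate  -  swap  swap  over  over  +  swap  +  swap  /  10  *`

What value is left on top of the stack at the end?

11     -> 11
73     -> 11 73
swap   -> 73 11
drop   -> 73
-1     -> 73 -1
mod    -> 0
drop   -> (empty)
8      -> 8
11     -> 8 11
drop   -> 8
dup    -> 8 8
-7     -> 8 8 -7
negate -> 8 8 7
-      -> 8 1
swap   -> 1 8
swap   -> 8 1
over   -> 8 1 8
over   -> 8 1 8 1
+      -> 8 1 9
swap   -> 8 9 1
+      -> 8 10
swap   -> 10 8
/      -> 1
10     -> 1 10
*      -> 10

10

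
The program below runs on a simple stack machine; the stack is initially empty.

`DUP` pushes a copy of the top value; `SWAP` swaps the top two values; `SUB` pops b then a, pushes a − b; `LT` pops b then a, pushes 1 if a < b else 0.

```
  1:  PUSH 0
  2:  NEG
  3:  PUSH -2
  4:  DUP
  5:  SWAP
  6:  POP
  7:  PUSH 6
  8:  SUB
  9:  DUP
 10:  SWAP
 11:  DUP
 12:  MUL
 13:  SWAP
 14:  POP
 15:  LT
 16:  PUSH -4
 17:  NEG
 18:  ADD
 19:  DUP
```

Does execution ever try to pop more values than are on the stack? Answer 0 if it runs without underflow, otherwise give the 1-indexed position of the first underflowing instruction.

PUSH 0  : [0]
NEG     : [0]
PUSH -2 : [0, -2]
DUP     : [0, -2, -2]
SWAP    : [0, -2, -2]
POP     : [0, -2]
PUSH 6  : [0, -2, 6]
SUB     : [0, -8]
DUP     : [0, -8, -8]
SWAP    : [0, -8, -8]
DUP     : [0, -8, -8, -8]
MUL     : [0, -8, 64]
SWAP    : [0, 64, -8]
POP     : [0, 64]
LT      : [1]
PUSH -4 : [1, -4]
NEG     : [1, 4]
ADD     : [5]
DUP     : [5, 5]

0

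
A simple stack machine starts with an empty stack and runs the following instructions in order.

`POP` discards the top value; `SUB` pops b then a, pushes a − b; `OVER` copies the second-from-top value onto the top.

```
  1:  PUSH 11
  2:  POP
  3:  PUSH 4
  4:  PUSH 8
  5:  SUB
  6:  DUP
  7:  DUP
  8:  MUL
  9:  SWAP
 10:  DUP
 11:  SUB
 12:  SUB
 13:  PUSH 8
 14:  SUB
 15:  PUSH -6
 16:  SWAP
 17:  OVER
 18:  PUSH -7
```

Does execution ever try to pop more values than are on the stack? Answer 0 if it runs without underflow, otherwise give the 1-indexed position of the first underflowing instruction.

PUSH 11 -> 11
POP     -> (empty)
PUSH 4  -> 4
PUSH 8  -> 4 8
SUB     -> -4
DUP     -> -4 -4
DUP     -> -4 -4 -4
MUL     -> -4 16
SWAP    -> 16 -4
DUP     -> 16 -4 -4
SUB     -> 16 0
SUB     -> 16
PUSH 8  -> 16 8
SUB     -> 8
PUSH -6 -> 8 -6
SWAP    -> -6 8
OVER    -> -6 8 -6
PUSH -7 -> -6 8 -6 -7

0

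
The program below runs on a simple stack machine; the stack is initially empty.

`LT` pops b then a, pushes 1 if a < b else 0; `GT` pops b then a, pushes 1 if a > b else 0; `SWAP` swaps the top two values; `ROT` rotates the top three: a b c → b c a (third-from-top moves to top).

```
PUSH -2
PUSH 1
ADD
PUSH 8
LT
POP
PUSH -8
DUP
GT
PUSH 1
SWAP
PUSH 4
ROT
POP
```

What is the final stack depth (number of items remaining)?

2

PUSH -2  -2
PUSH 1   -2 1
ADD      -1
PUSH 8   -1 8
LT       1
POP      (empty)
PUSH -8  -8
DUP      -8 -8
GT       0
PUSH 1   0 1
SWAP     1 0
PUSH 4   1 0 4
ROT      0 4 1
POP      0 4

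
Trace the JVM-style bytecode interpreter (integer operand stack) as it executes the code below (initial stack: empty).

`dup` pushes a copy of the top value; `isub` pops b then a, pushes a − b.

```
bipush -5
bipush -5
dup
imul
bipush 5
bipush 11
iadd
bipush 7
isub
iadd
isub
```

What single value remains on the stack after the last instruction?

-39

bipush -5  [-5]
bipush -5  [-5, -5]
dup        [-5, -5, -5]
imul       [-5, 25]
bipush 5   [-5, 25, 5]
bipush 11  [-5, 25, 5, 11]
iadd       [-5, 25, 16]
bipush 7   [-5, 25, 16, 7]
isub       [-5, 25, 9]
iadd       [-5, 34]
isub       [-39]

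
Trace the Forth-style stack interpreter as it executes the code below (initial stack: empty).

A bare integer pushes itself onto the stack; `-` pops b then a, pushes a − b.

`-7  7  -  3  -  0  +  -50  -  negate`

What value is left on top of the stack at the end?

-7      [-7]
7       [-7, 7]
-       [-14]
3       [-14, 3]
-       [-17]
0       [-17, 0]
+       [-17]
-50     [-17, -50]
-       [33]
negate  [-33]

-33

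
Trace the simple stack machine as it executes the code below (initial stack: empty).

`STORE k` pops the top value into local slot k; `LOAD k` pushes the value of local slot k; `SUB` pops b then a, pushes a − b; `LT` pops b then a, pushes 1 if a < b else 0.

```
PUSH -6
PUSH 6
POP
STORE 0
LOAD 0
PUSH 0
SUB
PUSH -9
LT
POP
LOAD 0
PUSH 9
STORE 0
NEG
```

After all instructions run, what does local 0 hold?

PUSH -6 : -6
PUSH 6  : -6 6
POP     : -6
STORE 0 : (empty)
LOAD 0  : -6
PUSH 0  : -6 0
SUB     : -6
PUSH -9 : -6 -9
LT      : 0
POP     : (empty)
LOAD 0  : -6
PUSH 9  : -6 9
STORE 0 : -6
NEG     : 6

9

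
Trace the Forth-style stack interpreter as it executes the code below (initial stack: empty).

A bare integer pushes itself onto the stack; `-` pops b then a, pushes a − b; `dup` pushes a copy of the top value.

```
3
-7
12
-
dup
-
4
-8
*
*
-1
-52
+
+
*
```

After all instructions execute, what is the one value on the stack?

3   → [3]
-7  → [3, -7]
12  → [3, -7, 12]
-   → [3, -19]
dup → [3, -19, -19]
-   → [3, 0]
4   → [3, 0, 4]
-8  → [3, 0, 4, -8]
*   → [3, 0, -32]
*   → [3, 0]
-1  → [3, 0, -1]
-52 → [3, 0, -1, -52]
+   → [3, 0, -53]
+   → [3, -53]
*   → [-159]

-159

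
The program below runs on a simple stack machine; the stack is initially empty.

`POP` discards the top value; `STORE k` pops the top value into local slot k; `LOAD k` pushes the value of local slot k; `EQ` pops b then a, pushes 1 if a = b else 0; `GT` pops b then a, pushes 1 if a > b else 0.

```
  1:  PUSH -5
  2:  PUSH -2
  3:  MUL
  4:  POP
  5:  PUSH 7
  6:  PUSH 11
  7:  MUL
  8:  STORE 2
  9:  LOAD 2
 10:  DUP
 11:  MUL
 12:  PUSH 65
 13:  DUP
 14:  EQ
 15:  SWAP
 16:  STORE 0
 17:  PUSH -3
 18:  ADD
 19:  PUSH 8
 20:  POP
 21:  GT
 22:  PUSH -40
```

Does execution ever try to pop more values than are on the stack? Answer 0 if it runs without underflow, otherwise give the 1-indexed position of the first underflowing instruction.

PUSH -5  [-5]
PUSH -2  [-5, -2]
MUL      [10]
POP      []
PUSH 7   [7]
PUSH 11  [7, 11]
MUL      [77]
STORE 2  []
LOAD 2   [77]
DUP      [77, 77]
MUL      [5929]
PUSH 65  [5929, 65]
DUP      [5929, 65, 65]
EQ       [5929, 1]
SWAP     [1, 5929]
STORE 0  [1]
PUSH -3  [1, -3]
ADD      [-2]
PUSH 8   [-2, 8]
POP      [-2]
GT  — needs 2 operands, stack has 1 → underflow

21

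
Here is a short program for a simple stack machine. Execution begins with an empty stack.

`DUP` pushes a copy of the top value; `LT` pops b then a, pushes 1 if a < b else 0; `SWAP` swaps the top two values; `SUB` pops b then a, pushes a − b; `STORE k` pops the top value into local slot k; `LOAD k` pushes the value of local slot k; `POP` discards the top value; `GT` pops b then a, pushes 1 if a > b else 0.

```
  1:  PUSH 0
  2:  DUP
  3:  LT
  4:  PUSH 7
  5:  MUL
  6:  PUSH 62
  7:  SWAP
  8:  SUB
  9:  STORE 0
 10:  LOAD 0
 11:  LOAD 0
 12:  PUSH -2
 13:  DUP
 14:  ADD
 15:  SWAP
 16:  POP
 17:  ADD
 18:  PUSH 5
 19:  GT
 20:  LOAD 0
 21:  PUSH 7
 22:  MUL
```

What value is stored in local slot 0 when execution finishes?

PUSH 0   0
DUP      0 0
LT       0
PUSH 7   0 7
MUL      0
PUSH 62  0 62
SWAP     62 0
SUB      62
STORE 0  (empty)
LOAD 0   62
LOAD 0   62 62
PUSH -2  62 62 -2
DUP      62 62 -2 -2
ADD      62 62 -4
SWAP     62 -4 62
POP      62 -4
ADD      58
PUSH 5   58 5
GT       1
LOAD 0   1 62
PUSH 7   1 62 7
MUL      1 434

62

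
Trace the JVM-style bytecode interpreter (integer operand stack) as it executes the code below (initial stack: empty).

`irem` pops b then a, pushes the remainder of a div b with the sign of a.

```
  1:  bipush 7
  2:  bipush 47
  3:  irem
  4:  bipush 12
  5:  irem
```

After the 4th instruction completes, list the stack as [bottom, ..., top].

[7, 12]

bipush 7  → 7
bipush 47 → 7 47
irem      → 7
bipush 12 → 7 12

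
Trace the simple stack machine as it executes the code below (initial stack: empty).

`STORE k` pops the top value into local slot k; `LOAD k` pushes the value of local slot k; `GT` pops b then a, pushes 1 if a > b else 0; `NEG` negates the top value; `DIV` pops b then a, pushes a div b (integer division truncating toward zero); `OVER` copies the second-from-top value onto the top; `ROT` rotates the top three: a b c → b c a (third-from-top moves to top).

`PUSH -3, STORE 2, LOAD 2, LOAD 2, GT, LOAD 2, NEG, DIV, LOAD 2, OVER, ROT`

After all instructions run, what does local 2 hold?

-3

PUSH -3  -3
STORE 2  (empty)
LOAD 2   -3
LOAD 2   -3 -3
GT       0
LOAD 2   0 -3
NEG      0 3
DIV      0
LOAD 2   0 -3
OVER     0 -3 0
ROT      -3 0 0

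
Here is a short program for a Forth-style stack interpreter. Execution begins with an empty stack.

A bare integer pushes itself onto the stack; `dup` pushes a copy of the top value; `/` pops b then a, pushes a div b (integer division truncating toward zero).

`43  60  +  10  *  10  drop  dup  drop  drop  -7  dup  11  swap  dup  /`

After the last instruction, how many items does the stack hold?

3

43   -> [43]
60   -> [43, 60]
+    -> [103]
10   -> [103, 10]
*    -> [1030]
10   -> [1030, 10]
drop -> [1030]
dup  -> [1030, 1030]
drop -> [1030]
drop -> []
-7   -> [-7]
dup  -> [-7, -7]
11   -> [-7, -7, 11]
swap -> [-7, 11, -7]
dup  -> [-7, 11, -7, -7]
/    -> [-7, 11, 1]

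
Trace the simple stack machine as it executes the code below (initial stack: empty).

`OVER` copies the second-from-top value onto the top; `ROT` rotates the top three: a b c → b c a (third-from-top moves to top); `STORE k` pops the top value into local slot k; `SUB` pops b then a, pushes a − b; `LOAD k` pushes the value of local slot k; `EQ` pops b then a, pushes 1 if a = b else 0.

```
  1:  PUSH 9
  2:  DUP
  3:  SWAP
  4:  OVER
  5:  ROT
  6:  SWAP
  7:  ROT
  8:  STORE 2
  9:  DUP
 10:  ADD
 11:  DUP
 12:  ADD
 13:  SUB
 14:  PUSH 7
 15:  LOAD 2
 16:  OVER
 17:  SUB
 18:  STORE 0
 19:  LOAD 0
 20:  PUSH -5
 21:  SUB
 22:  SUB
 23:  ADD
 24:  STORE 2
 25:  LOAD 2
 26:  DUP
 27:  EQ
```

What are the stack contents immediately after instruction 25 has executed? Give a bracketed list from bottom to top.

PUSH 9  → 9
DUP     → 9 9
SWAP    → 9 9
OVER    → 9 9 9
ROT     → 9 9 9
SWAP    → 9 9 9
ROT     → 9 9 9
STORE 2 → 9 9
DUP     → 9 9 9
ADD     → 9 18
DUP     → 9 18 18
ADD     → 9 36
SUB     → -27
PUSH 7  → -27 7
LOAD 2  → -27 7 9
OVER    → -27 7 9 7
SUB     → -27 7 2
STORE 0 → -27 7
LOAD 0  → -27 7 2
PUSH -5 → -27 7 2 -5
SUB     → -27 7 7
SUB     → -27 0
ADD     → -27
STORE 2 → (empty)
LOAD 2  → -27

[-27]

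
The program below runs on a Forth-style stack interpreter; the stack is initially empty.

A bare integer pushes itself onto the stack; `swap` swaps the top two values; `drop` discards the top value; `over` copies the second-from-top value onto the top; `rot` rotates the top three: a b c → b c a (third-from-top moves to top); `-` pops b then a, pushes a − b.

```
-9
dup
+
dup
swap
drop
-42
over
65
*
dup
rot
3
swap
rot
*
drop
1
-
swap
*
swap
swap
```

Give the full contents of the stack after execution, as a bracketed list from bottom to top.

-9   -> -9
dup  -> -9 -9
+    -> -18
dup  -> -18 -18
swap -> -18 -18
drop -> -18
-42  -> -18 -42
over -> -18 -42 -18
65   -> -18 -42 -18 65
*    -> -18 -42 -1170
dup  -> -18 -42 -1170 -1170
rot  -> -18 -1170 -1170 -42
3    -> -18 -1170 -1170 -42 3
swap -> -18 -1170 -1170 3 -42
rot  -> -18 -1170 3 -42 -1170
*    -> -18 -1170 3 49140
drop -> -18 -1170 3
1    -> -18 -1170 3 1
-    -> -18 -1170 2
swap -> -18 2 -1170
*    -> -18 -2340
swap -> -2340 -18
swap -> -18 -2340

[-18, -2340]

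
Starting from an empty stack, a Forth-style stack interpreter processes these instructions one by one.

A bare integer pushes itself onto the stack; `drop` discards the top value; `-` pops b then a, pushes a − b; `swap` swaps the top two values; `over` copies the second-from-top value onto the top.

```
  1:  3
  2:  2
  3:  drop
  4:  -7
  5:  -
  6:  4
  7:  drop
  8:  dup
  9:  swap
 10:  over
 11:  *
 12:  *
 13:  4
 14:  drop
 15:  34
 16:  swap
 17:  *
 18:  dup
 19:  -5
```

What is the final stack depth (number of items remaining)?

3     [3]
2     [3, 2]
drop  [3]
-7    [3, -7]
-     [10]
4     [10, 4]
drop  [10]
dup   [10, 10]
swap  [10, 10]
over  [10, 10, 10]
*     [10, 100]
*     [1000]
4     [1000, 4]
drop  [1000]
34    [1000, 34]
swap  [34, 1000]
*     [34000]
dup   [34000, 34000]
-5    [34000, 34000, -5]

3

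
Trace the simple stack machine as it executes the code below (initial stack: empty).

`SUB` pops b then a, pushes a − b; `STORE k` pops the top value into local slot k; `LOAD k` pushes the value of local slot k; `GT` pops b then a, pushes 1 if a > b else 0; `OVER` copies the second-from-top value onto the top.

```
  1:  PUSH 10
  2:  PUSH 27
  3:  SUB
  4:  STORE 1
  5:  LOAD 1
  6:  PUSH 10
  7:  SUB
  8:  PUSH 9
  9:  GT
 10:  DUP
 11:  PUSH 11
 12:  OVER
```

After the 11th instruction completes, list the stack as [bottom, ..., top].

[0, 0, 11]

PUSH 10  [10]
PUSH 27  [10, 27]
SUB      [-17]
STORE 1  []
LOAD 1   [-17]
PUSH 10  [-17, 10]
SUB      [-27]
PUSH 9   [-27, 9]
GT       [0]
DUP      [0, 0]
PUSH 11  [0, 0, 11]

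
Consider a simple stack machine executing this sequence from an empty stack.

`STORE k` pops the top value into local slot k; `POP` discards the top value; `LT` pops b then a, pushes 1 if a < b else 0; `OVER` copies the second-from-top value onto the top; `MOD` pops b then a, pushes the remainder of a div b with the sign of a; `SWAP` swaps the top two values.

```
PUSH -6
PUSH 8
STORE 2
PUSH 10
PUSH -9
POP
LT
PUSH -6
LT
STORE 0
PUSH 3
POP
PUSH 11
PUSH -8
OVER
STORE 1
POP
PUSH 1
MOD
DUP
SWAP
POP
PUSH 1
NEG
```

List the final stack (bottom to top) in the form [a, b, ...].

PUSH -6  [-6]
PUSH 8   [-6, 8]
STORE 2  [-6]
PUSH 10  [-6, 10]
PUSH -9  [-6, 10, -9]
POP      [-6, 10]
LT       [1]
PUSH -6  [1, -6]
LT       [0]
STORE 0  []
PUSH 3   [3]
POP      []
PUSH 11  [11]
PUSH -8  [11, -8]
OVER     [11, -8, 11]
STORE 1  [11, -8]
POP      [11]
PUSH 1   [11, 1]
MOD      [0]
DUP      [0, 0]
SWAP     [0, 0]
POP      [0]
PUSH 1   [0, 1]
NEG      [0, -1]

[0, -1]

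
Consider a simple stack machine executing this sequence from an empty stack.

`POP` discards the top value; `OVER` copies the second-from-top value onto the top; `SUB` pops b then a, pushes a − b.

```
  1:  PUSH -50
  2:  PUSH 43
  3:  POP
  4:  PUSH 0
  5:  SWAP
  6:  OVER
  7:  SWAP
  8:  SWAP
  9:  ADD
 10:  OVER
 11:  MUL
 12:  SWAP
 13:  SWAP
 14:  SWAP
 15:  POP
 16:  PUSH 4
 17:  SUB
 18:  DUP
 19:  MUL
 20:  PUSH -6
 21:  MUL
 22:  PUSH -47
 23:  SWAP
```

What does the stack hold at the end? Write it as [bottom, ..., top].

[-47, -96]

PUSH -50 → -50
PUSH 43  → -50 43
POP      → -50
PUSH 0   → -50 0
SWAP     → 0 -50
OVER     → 0 -50 0
SWAP     → 0 0 -50
SWAP     → 0 -50 0
ADD      → 0 -50
OVER     → 0 -50 0
MUL      → 0 0
SWAP     → 0 0
SWAP     → 0 0
SWAP     → 0 0
POP      → 0
PUSH 4   → 0 4
SUB      → -4
DUP      → -4 -4
MUL      → 16
PUSH -6  → 16 -6
MUL      → -96
PUSH -47 → -96 -47
SWAP     → -47 -96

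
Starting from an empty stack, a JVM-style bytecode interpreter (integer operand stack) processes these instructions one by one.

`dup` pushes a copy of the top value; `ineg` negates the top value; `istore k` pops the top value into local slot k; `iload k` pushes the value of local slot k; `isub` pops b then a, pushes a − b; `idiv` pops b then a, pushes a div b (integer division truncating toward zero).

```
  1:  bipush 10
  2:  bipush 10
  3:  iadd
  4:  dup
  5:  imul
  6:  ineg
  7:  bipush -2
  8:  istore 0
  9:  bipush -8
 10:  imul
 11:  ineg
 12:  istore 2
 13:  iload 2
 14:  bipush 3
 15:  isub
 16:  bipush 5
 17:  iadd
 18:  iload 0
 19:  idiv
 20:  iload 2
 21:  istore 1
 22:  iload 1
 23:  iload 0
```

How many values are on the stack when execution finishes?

bipush 10  [10]
bipush 10  [10, 10]
iadd       [20]
dup        [20, 20]
imul       [400]
ineg       [-400]
bipush -2  [-400, -2]
istore 0   [-400]
bipush -8  [-400, -8]
imul       [3200]
ineg       [-3200]
istore 2   []
iload 2    [-3200]
bipush 3   [-3200, 3]
isub       [-3203]
bipush 5   [-3203, 5]
iadd       [-3198]
iload 0    [-3198, -2]
idiv       [1599]
iload 2    [1599, -3200]
istore 1   [1599]
iload 1    [1599, -3200]
iload 0    [1599, -3200, -2]

3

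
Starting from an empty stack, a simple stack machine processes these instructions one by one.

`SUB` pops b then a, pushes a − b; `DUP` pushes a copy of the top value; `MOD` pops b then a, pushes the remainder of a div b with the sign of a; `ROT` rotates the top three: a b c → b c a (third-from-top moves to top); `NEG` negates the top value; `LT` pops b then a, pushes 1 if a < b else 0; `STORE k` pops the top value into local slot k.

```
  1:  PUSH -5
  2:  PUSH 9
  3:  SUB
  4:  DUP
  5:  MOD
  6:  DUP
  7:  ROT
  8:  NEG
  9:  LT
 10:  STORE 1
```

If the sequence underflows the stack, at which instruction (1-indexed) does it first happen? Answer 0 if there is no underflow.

7

PUSH -5 : -5
PUSH 9  : -5 9
SUB     : -14
DUP     : -14 -14
MOD     : 0
DUP     : 0 0
ROT  — needs 3 operands, stack has 2 → underflow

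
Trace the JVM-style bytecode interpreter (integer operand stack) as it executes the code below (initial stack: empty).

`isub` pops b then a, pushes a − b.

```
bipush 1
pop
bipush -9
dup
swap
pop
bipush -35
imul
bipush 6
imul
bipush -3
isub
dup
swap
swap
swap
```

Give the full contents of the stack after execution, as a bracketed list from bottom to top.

[1893, 1893]

bipush 1    1
pop         (empty)
bipush -9   -9
dup         -9 -9
swap        -9 -9
pop         -9
bipush -35  -9 -35
imul        315
bipush 6    315 6
imul        1890
bipush -3   1890 -3
isub        1893
dup         1893 1893
swap        1893 1893
swap        1893 1893
swap        1893 1893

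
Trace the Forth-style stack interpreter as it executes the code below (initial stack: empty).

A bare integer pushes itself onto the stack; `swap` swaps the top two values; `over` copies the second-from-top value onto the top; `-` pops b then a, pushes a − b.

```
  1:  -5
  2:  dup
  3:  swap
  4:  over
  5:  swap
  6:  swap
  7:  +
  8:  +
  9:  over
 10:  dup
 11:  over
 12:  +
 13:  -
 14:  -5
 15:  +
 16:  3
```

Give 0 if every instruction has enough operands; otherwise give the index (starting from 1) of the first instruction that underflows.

-5   -> -5
dup  -> -5 -5
swap -> -5 -5
over -> -5 -5 -5
swap -> -5 -5 -5
swap -> -5 -5 -5
+    -> -5 -10
+    -> -15
over  — needs 2 operands, stack has 1 → underflow

9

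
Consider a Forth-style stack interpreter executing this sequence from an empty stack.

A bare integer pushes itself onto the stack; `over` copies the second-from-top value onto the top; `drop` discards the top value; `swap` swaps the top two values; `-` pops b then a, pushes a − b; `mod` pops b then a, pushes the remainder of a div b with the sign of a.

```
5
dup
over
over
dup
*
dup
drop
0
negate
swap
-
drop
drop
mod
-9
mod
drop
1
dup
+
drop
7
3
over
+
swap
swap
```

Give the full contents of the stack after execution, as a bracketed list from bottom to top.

[7, 10]

5      -> 5
dup    -> 5 5
over   -> 5 5 5
over   -> 5 5 5 5
dup    -> 5 5 5 5 5
*      -> 5 5 5 25
dup    -> 5 5 5 25 25
drop   -> 5 5 5 25
0      -> 5 5 5 25 0
negate -> 5 5 5 25 0
swap   -> 5 5 5 0 25
-      -> 5 5 5 -25
drop   -> 5 5 5
drop   -> 5 5
mod    -> 0
-9     -> 0 -9
mod    -> 0
drop   -> (empty)
1      -> 1
dup    -> 1 1
+      -> 2
drop   -> (empty)
7      -> 7
3      -> 7 3
over   -> 7 3 7
+      -> 7 10
swap   -> 10 7
swap   -> 7 10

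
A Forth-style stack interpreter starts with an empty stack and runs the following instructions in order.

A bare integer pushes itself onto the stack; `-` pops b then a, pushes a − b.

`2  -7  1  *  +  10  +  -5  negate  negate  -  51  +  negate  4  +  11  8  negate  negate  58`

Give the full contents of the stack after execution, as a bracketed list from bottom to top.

[-57, 11, 8, 58]

2      → [2]
-7     → [2, -7]
1      → [2, -7, 1]
*      → [2, -7]
+      → [-5]
10     → [-5, 10]
+      → [5]
-5     → [5, -5]
negate → [5, 5]
negate → [5, -5]
-      → [10]
51     → [10, 51]
+      → [61]
negate → [-61]
4      → [-61, 4]
+      → [-57]
11     → [-57, 11]
8      → [-57, 11, 8]
negate → [-57, 11, -8]
negate → [-57, 11, 8]
58     → [-57, 11, 8, 58]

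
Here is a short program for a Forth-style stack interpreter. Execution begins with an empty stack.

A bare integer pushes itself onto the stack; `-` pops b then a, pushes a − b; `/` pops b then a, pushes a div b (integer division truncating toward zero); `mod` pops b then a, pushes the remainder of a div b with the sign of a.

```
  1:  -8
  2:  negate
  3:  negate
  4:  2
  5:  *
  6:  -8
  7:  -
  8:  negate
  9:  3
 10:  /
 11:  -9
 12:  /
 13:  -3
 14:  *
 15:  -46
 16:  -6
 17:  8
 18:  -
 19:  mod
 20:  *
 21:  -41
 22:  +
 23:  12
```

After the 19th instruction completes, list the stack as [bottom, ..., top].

[0, -4]

-8      [-8]
negate  [8]
negate  [-8]
2       [-8, 2]
*       [-16]
-8      [-16, -8]
-       [-8]
negate  [8]
3       [8, 3]
/       [2]
-9      [2, -9]
/       [0]
-3      [0, -3]
*       [0]
-46     [0, -46]
-6      [0, -46, -6]
8       [0, -46, -6, 8]
-       [0, -46, -14]
mod     [0, -4]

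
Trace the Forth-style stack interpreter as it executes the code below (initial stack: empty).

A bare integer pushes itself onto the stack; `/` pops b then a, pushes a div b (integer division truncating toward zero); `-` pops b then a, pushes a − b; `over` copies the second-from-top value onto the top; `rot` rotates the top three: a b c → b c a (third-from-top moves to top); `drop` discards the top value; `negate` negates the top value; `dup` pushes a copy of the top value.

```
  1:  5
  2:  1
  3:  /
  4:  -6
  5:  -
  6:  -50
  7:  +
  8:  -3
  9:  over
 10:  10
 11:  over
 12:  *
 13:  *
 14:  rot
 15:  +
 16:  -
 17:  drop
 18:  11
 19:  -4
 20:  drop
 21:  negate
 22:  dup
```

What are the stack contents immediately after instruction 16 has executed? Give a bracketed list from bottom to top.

[-15174]

5    → [5]
1    → [5, 1]
/    → [5]
-6   → [5, -6]
-    → [11]
-50  → [11, -50]
+    → [-39]
-3   → [-39, -3]
over → [-39, -3, -39]
10   → [-39, -3, -39, 10]
over → [-39, -3, -39, 10, -39]
*    → [-39, -3, -39, -390]
*    → [-39, -3, 15210]
rot  → [-3, 15210, -39]
+    → [-3, 15171]
-    → [-15174]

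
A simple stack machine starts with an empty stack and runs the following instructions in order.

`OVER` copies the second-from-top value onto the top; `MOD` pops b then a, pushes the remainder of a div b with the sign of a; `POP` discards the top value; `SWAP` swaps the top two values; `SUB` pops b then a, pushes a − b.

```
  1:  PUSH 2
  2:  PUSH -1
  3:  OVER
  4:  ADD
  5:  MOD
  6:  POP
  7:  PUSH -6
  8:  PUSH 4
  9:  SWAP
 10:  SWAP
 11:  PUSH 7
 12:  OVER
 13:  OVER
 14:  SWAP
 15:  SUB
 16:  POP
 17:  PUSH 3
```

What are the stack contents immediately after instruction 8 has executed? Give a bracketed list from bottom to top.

PUSH 2   2
PUSH -1  2 -1
OVER     2 -1 2
ADD      2 1
MOD      0
POP      (empty)
PUSH -6  -6
PUSH 4   -6 4

[-6, 4]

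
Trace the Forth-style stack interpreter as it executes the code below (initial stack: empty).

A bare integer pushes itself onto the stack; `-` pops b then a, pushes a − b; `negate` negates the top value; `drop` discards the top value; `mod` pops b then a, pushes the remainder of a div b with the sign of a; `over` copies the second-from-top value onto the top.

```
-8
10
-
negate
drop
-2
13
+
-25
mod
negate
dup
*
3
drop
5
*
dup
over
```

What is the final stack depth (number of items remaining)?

-8     → -8
10     → -8 10
-      → -18
negate → 18
drop   → (empty)
-2     → -2
13     → -2 13
+      → 11
-25    → 11 -25
mod    → 11
negate → -11
dup    → -11 -11
*      → 121
3      → 121 3
drop   → 121
5      → 121 5
*      → 605
dup    → 605 605
over   → 605 605 605

3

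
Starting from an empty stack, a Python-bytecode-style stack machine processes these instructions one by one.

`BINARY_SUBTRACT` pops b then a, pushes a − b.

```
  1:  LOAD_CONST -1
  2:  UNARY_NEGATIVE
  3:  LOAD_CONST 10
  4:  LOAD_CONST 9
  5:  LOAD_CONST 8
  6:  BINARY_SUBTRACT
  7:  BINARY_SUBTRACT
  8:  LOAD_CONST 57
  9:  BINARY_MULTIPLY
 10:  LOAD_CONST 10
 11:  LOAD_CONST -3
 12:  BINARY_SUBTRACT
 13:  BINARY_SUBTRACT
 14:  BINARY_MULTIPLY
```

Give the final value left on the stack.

LOAD_CONST -1   : [-1]
UNARY_NEGATIVE  : [1]
LOAD_CONST 10   : [1, 10]
LOAD_CONST 9    : [1, 10, 9]
LOAD_CONST 8    : [1, 10, 9, 8]
BINARY_SUBTRACT : [1, 10, 1]
BINARY_SUBTRACT : [1, 9]
LOAD_CONST 57   : [1, 9, 57]
BINARY_MULTIPLY : [1, 513]
LOAD_CONST 10   : [1, 513, 10]
LOAD_CONST -3   : [1, 513, 10, -3]
BINARY_SUBTRACT : [1, 513, 13]
BINARY_SUBTRACT : [1, 500]
BINARY_MULTIPLY : [500]

500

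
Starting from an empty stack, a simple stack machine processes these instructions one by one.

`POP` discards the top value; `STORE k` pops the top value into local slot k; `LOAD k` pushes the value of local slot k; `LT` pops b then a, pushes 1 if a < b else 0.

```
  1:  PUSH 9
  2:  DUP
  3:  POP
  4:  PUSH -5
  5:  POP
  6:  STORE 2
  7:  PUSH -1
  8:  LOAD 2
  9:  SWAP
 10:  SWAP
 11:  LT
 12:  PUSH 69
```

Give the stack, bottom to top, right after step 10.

PUSH 9  -> 9
DUP     -> 9 9
POP     -> 9
PUSH -5 -> 9 -5
POP     -> 9
STORE 2 -> (empty)
PUSH -1 -> -1
LOAD 2  -> -1 9
SWAP    -> 9 -1
SWAP    -> -1 9

[-1, 9]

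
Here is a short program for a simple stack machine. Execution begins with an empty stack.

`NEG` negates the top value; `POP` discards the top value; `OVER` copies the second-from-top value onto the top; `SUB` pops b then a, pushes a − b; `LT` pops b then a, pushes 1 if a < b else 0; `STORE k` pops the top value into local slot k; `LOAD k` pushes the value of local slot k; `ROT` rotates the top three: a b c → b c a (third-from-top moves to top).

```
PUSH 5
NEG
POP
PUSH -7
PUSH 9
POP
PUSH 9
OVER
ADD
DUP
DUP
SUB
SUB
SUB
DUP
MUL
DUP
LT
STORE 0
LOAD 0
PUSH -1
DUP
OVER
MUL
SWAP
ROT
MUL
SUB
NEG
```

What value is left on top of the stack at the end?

-1

PUSH 5  : [5]
NEG     : [-5]
POP     : []
PUSH -7 : [-7]
PUSH 9  : [-7, 9]
POP     : [-7]
PUSH 9  : [-7, 9]
OVER    : [-7, 9, -7]
ADD     : [-7, 2]
DUP     : [-7, 2, 2]
DUP     : [-7, 2, 2, 2]
SUB     : [-7, 2, 0]
SUB     : [-7, 2]
SUB     : [-9]
DUP     : [-9, -9]
MUL     : [81]
DUP     : [81, 81]
LT      : [0]
STORE 0 : []
LOAD 0  : [0]
PUSH -1 : [0, -1]
DUP     : [0, -1, -1]
OVER    : [0, -1, -1, -1]
MUL     : [0, -1, 1]
SWAP    : [0, 1, -1]
ROT     : [1, -1, 0]
MUL     : [1, 0]
SUB     : [1]
NEG     : [-1]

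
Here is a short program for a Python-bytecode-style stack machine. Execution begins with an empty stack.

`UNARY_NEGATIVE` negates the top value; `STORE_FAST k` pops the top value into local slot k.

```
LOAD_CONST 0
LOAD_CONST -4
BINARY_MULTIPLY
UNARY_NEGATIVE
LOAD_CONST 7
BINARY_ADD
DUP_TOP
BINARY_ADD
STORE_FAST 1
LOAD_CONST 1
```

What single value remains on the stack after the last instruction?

1

LOAD_CONST 0     [0]
LOAD_CONST -4    [0, -4]
BINARY_MULTIPLY  [0]
UNARY_NEGATIVE   [0]
LOAD_CONST 7     [0, 7]
BINARY_ADD       [7]
DUP_TOP          [7, 7]
BINARY_ADD       [14]
STORE_FAST 1     []
LOAD_CONST 1     [1]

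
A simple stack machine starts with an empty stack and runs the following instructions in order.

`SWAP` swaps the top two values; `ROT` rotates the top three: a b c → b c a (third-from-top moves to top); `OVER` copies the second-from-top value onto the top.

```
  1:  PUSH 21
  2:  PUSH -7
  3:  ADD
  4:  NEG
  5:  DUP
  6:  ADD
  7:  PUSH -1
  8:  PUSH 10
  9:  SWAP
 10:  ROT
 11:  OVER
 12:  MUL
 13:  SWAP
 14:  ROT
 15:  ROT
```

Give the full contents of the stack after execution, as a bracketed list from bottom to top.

PUSH 21 -> [21]
PUSH -7 -> [21, -7]
ADD     -> [14]
NEG     -> [-14]
DUP     -> [-14, -14]
ADD     -> [-28]
PUSH -1 -> [-28, -1]
PUSH 10 -> [-28, -1, 10]
SWAP    -> [-28, 10, -1]
ROT     -> [10, -1, -28]
OVER    -> [10, -1, -28, -1]
MUL     -> [10, -1, 28]
SWAP    -> [10, 28, -1]
ROT     -> [28, -1, 10]
ROT     -> [-1, 10, 28]

[-1, 10, 28]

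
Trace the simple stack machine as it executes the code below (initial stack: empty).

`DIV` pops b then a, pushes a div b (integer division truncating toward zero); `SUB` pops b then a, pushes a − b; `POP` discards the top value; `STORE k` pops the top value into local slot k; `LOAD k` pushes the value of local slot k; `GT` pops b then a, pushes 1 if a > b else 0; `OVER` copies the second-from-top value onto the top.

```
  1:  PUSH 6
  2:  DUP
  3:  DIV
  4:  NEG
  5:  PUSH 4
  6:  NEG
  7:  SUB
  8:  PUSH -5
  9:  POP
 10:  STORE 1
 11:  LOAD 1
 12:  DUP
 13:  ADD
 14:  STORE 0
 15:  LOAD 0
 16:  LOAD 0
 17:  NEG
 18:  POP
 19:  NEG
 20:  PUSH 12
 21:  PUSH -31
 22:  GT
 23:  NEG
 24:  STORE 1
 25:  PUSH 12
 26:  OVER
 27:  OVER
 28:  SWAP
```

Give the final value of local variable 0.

PUSH 6   → 6
DUP      → 6 6
DIV      → 1
NEG      → -1
PUSH 4   → -1 4
NEG      → -1 -4
SUB      → 3
PUSH -5  → 3 -5
POP      → 3
STORE 1  → (empty)
LOAD 1   → 3
DUP      → 3 3
ADD      → 6
STORE 0  → (empty)
LOAD 0   → 6
LOAD 0   → 6 6
NEG      → 6 -6
POP      → 6
NEG      → -6
PUSH 12  → -6 12
PUSH -31 → -6 12 -31
GT       → -6 1
NEG      → -6 -1
STORE 1  → -6
PUSH 12  → -6 12
OVER     → -6 12 -6
OVER     → -6 12 -6 12
SWAP     → -6 12 12 -6

6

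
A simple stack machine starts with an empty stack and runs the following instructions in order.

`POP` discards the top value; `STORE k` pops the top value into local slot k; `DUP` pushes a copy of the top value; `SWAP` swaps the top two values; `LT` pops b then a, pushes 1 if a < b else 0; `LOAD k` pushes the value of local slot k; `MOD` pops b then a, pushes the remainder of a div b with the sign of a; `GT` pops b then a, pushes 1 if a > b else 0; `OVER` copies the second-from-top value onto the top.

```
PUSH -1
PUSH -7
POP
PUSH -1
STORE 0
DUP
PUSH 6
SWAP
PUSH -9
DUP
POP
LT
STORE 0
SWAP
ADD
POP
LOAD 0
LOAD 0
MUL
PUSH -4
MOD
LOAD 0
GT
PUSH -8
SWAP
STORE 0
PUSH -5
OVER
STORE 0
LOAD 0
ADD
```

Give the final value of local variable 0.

PUSH -1 → -1
PUSH -7 → -1 -7
POP     → -1
PUSH -1 → -1 -1
STORE 0 → -1
DUP     → -1 -1
PUSH 6  → -1 -1 6
SWAP    → -1 6 -1
PUSH -9 → -1 6 -1 -9
DUP     → -1 6 -1 -9 -9
POP     → -1 6 -1 -9
LT      → -1 6 0
STORE 0 → -1 6
SWAP    → 6 -1
ADD     → 5
POP     → (empty)
LOAD 0  → 0
LOAD 0  → 0 0
MUL     → 0
PUSH -4 → 0 -4
MOD     → 0
LOAD 0  → 0 0
GT      → 0
PUSH -8 → 0 -8
SWAP    → -8 0
STORE 0 → -8
PUSH -5 → -8 -5
OVER    → -8 -5 -8
STORE 0 → -8 -5
LOAD 0  → -8 -5 -8
ADD     → -8 -13

-8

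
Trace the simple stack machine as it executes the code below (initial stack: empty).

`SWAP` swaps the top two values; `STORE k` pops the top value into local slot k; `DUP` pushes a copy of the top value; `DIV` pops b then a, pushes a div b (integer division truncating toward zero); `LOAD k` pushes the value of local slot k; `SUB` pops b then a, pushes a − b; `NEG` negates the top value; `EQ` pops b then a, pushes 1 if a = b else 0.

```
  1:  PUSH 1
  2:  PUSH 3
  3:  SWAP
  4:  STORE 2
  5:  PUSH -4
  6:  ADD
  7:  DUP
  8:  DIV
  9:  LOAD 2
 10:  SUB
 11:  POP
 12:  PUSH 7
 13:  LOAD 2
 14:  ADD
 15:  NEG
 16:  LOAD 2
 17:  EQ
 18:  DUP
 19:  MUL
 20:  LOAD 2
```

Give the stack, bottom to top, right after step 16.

PUSH 1   [1]
PUSH 3   [1, 3]
SWAP     [3, 1]
STORE 2  [3]
PUSH -4  [3, -4]
ADD      [-1]
DUP      [-1, -1]
DIV      [1]
LOAD 2   [1, 1]
SUB      [0]
POP      []
PUSH 7   [7]
LOAD 2   [7, 1]
ADD      [8]
NEG      [-8]
LOAD 2   [-8, 1]

[-8, 1]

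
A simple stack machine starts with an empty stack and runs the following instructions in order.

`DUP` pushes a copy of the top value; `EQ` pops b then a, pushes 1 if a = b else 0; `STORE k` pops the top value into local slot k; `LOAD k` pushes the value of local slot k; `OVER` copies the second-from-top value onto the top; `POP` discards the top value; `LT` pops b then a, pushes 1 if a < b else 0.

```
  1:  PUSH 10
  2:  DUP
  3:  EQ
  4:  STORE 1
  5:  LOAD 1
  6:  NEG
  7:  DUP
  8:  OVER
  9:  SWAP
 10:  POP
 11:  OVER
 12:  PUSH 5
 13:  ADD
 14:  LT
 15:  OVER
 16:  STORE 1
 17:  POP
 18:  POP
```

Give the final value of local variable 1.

-1

PUSH 10 : [10]
DUP     : [10, 10]
EQ      : [1]
STORE 1 : []
LOAD 1  : [1]
NEG     : [-1]
DUP     : [-1, -1]
OVER    : [-1, -1, -1]
SWAP    : [-1, -1, -1]
POP     : [-1, -1]
OVER    : [-1, -1, -1]
PUSH 5  : [-1, -1, -1, 5]
ADD     : [-1, -1, 4]
LT      : [-1, 1]
OVER    : [-1, 1, -1]
STORE 1 : [-1, 1]
POP     : [-1]
POP     : []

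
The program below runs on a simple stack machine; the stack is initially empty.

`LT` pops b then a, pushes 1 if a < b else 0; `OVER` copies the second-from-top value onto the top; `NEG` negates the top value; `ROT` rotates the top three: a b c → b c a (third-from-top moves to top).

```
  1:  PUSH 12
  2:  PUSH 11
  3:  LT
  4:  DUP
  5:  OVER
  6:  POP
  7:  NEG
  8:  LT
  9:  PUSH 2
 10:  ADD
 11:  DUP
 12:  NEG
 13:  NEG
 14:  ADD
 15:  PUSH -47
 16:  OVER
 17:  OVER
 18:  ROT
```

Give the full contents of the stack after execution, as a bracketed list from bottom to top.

PUSH 12   12
PUSH 11   12 11
LT        0
DUP       0 0
OVER      0 0 0
POP       0 0
NEG       0 0
LT        0
PUSH 2    0 2
ADD       2
DUP       2 2
NEG       2 -2
NEG       2 2
ADD       4
PUSH -47  4 -47
OVER      4 -47 4
OVER      4 -47 4 -47
ROT       4 4 -47 -47

[4, 4, -47, -47]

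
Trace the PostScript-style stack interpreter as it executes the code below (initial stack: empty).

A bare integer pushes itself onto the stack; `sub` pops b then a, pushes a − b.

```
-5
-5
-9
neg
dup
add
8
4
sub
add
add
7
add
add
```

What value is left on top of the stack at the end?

-5  : -5
-5  : -5 -5
-9  : -5 -5 -9
neg : -5 -5 9
dup : -5 -5 9 9
add : -5 -5 18
8   : -5 -5 18 8
4   : -5 -5 18 8 4
sub : -5 -5 18 4
add : -5 -5 22
add : -5 17
7   : -5 17 7
add : -5 24
add : 19

19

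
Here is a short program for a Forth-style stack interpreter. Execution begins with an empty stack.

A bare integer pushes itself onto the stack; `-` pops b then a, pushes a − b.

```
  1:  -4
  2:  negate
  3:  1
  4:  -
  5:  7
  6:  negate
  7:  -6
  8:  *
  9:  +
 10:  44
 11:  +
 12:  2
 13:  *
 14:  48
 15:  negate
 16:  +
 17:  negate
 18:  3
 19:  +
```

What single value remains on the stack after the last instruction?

-127

-4     : -4
negate : 4
1      : 4 1
-      : 3
7      : 3 7
negate : 3 -7
-6     : 3 -7 -6
*      : 3 42
+      : 45
44     : 45 44
+      : 89
2      : 89 2
*      : 178
48     : 178 48
negate : 178 -48
+      : 130
negate : -130
3      : -130 3
+      : -127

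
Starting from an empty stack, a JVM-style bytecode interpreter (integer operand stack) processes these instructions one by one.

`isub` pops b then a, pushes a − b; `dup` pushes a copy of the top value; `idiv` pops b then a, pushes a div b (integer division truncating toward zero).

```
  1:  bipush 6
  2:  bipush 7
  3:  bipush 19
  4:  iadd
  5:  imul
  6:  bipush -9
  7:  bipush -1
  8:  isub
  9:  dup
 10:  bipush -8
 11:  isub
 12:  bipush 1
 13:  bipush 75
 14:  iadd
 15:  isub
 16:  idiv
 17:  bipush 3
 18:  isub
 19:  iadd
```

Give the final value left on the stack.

153

bipush 6   6
bipush 7   6 7
bipush 19  6 7 19
iadd       6 26
imul       156
bipush -9  156 -9
bipush -1  156 -9 -1
isub       156 -8
dup        156 -8 -8
bipush -8  156 -8 -8 -8
isub       156 -8 0
bipush 1   156 -8 0 1
bipush 75  156 -8 0 1 75
iadd       156 -8 0 76
isub       156 -8 -76
idiv       156 0
bipush 3   156 0 3
isub       156 -3
iadd       153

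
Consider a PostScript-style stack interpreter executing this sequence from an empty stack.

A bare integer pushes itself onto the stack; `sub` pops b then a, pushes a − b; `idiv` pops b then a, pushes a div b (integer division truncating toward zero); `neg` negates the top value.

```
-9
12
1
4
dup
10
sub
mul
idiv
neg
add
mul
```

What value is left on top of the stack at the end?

-108

-9   : [-9]
12   : [-9, 12]
1    : [-9, 12, 1]
4    : [-9, 12, 1, 4]
dup  : [-9, 12, 1, 4, 4]
10   : [-9, 12, 1, 4, 4, 10]
sub  : [-9, 12, 1, 4, -6]
mul  : [-9, 12, 1, -24]
idiv : [-9, 12, 0]
neg  : [-9, 12, 0]
add  : [-9, 12]
mul  : [-108]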